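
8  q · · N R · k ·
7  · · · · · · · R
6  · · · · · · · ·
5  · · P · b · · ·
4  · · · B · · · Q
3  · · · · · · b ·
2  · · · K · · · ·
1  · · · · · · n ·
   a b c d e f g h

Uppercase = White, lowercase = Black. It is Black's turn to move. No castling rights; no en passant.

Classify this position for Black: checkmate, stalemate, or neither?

checkmate

Black to move; black king on g8.
In check: yes, from the white rook on e8.
King squares — f7: attacked by Rh7; g7: attacked by Rh7; h7: attacked by Qh4; f8: attacked by Re8; h8: attacked by Rh7.
Legal moves for Black: none.
In check with no legal moves → checkmate.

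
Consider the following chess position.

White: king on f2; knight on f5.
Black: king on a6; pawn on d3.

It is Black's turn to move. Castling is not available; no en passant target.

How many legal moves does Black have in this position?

6

Black to move; king on a6.
In check: no.
Legal moves: Kb7, Ka7, Kb6, Kb5, Ka5, d2.
Count: 6.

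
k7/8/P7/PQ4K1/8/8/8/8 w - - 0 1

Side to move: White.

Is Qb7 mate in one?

yes

After Qb7: black king on a8; in check: yes, from the white queen on b7.
King squares — a7: attacked by Qb7; b7: attacked by Pa6; b8: attacked by Qb7.
Black has no legal moves → checkmate.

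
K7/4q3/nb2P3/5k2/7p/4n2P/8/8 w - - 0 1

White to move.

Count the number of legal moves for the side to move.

White to move; king on a8.
In check: no.
Legal moves: none.
Count: 0.

0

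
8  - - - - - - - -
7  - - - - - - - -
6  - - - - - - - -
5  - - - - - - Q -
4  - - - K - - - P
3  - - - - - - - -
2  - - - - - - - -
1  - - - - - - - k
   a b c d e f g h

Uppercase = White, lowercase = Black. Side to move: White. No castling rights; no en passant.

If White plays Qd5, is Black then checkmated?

no

After Qd5: black king on h1; in check: yes, from the white queen on d5.
Black has 2 legal replies: Kh2, Kg1.
In check but a legal move exists → not checkmate.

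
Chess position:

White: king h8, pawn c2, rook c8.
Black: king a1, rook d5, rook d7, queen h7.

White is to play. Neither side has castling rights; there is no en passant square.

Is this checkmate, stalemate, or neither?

checkmate

White to move; white king on h8.
In check: yes, from the black queen on h7.
King squares — g7: attacked by Rd7; h7: attacked by Rd7; g8: attacked by Qh7.
Legal moves for White: none.
In check with no legal moves → checkmate.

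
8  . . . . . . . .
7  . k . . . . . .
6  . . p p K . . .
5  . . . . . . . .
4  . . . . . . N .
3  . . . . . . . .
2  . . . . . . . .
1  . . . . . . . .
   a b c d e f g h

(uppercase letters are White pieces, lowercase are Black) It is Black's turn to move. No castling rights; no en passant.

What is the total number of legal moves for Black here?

9

Black to move; king on b7.
In check: no.
Legal moves: Kc8, Kb8, Ka8, Kc7, Ka7, Kb6, Ka6, d5, c5.
Count: 9.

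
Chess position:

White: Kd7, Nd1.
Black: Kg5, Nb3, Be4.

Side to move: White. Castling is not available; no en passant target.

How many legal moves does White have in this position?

11

White to move; king on d7.
In check: no.
Legal moves: Ke8, Kd8, Kc8, Ke7, Kc7, Ke6, Kd6, Ne3, Nc3, Nf2, Nb2.
Count: 11.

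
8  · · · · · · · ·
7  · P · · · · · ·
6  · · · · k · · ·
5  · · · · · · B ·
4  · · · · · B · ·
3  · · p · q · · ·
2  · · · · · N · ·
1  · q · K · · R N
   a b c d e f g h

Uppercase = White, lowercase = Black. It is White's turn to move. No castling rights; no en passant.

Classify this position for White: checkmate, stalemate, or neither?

White to move; white king on d1.
In check: yes, from the black queen on b1.
King squares — c1: attacked by Qb1; e1: attacked by Qb1; c2: attacked by Qb1; d2: attacked by Pc3; e2: attacked by Qe3.
Legal moves for White: none.
In check with no legal moves → checkmate.

checkmate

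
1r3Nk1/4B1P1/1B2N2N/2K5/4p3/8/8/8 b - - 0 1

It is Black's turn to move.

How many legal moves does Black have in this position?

0

Black to move; king on g8.
In check: yes, from the white knight on h6.
Legal moves: none.
Count: 0.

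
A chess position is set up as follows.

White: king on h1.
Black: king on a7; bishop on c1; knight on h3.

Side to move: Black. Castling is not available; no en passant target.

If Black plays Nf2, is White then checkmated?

no

After Nf2: white king on h1; in check: yes, from the black knight on f2.
White has 3 legal replies: Kh2, Kg2, Kg1.
In check but a legal move exists → not checkmate.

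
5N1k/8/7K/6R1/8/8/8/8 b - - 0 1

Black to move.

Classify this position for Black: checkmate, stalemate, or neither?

Black to move; black king on h8.
In check: no.
King squares — g7: attacked by Rg5; h7: attacked by Kh6; g8: attacked by Rg5.
Legal moves for Black: none.
Not in check and no legal moves → stalemate.

stalemate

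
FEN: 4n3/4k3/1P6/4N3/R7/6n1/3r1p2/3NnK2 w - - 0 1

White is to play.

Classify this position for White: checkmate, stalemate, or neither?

checkmate

White to move; white king on f1.
In check: yes, from the black knight on g3.
King squares — e1: attacked by Pf2; g1: attacked by Pf2; e2: attacked by Rd2; f2: attacked by Rd2; g2: attacked by Ne1.
Legal moves for White: none.
In check with no legal moves → checkmate.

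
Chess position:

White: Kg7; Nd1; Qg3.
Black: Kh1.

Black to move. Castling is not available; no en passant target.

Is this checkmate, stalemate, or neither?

stalemate

Black to move; black king on h1.
In check: no.
King squares — g1: attacked by Qg3; g2: attacked by Qg3; h2: attacked by Qg3.
Legal moves for Black: none.
Not in check and no legal moves → stalemate.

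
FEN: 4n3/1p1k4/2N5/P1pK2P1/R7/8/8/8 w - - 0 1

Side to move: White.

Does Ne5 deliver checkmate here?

After Ne5: black king on d7; in check: yes, from the white knight on e5.
Black has 4 legal replies: Kd8, Kc8, Ke7, Kc7.
In check but a legal move exists → not checkmate.

no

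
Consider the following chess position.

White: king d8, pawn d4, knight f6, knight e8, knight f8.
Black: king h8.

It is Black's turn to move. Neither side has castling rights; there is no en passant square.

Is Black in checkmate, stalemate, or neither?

stalemate

Black to move; black king on h8.
In check: no.
King squares — g7: attacked by Ne8; h7: attacked by Nf6; g8: attacked by Nf6.
Legal moves for Black: none.
Not in check and no legal moves → stalemate.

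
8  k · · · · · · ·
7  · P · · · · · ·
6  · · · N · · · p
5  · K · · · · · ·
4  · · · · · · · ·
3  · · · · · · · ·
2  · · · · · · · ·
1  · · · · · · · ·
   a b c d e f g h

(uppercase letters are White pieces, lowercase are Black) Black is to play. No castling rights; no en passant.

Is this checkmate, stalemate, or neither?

neither

Black to move; black king on a8.
In check: yes, from the white pawn on b7.
Legal moves for Black: Kb8, Ka7.
Black is in check but has 2 legal moves → neither.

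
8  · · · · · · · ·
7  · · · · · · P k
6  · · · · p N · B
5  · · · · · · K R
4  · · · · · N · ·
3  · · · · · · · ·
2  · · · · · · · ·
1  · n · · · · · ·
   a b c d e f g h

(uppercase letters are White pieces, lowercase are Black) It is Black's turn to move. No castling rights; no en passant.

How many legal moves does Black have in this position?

0

Black to move; king on h7.
In check: yes, from the white knight on f6.
Legal moves: none.
Count: 0.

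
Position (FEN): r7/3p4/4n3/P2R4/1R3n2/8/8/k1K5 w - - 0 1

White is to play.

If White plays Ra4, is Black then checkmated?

yes

After Ra4: black king on a1; in check: yes, from the white rook on a4.
King squares — b1: attacked by Kc1; a2: attacked by Ra4; b2: attacked by Kc1.
Black has no legal moves → checkmate.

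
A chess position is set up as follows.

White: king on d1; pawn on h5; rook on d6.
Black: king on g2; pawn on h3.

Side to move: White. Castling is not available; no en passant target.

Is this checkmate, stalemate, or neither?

neither

White to move; white king on d1.
In check: no.
Legal moves for White include: Rd8, Rd7, Rh6, Rg6+, Rf6, Re6, Rc6, Rb6, Ra6, Rd5, Rd4, Rd3, Rd2+, Ke2, Kd2, Kc2, Ke1, Kc1, ... (list truncated; more exist).
White has legal moves and is not in check → neither.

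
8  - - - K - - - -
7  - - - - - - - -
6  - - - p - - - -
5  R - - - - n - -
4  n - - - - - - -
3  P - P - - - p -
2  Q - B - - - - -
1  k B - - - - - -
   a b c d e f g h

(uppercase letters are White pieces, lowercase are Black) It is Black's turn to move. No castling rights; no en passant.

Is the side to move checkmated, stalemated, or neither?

Black to move; black king on a1.
In check: yes, from the white queen on a2.
King squares — b1: attacked by Qa2; a2: attacked by Bb1; b2: attacked by Qa2.
Legal moves for Black: none.
In check with no legal moves → checkmate.

checkmate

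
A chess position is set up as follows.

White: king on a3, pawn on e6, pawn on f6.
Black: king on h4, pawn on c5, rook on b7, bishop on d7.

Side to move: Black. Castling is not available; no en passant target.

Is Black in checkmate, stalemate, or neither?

Black to move; black king on h4.
In check: no.
Legal moves for Black include: Be8, Bc8, Bxe6, Bc6, Bb5, Ba4, Rb8, Rc7, Ra7+, Rb6, Rb5, Rb4, Rb3+, Rb2, Rb1, Kh5, Kg5, Kg4, ... (list truncated; more exist).
Black has legal moves and is not in check → neither.

neither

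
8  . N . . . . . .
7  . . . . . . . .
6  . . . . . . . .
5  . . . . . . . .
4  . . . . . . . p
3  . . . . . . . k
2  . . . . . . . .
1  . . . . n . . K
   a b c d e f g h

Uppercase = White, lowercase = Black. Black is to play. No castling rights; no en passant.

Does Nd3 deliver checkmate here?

no

After Nd3: white king on h1; in check: no.
White is not in check, so this cannot be checkmate.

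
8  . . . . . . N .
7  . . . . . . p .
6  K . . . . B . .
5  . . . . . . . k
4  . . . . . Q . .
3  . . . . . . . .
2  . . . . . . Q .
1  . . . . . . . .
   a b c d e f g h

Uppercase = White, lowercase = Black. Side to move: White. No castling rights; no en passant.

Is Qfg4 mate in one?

After Qfg4: black king on h5; in check: yes, from the white queen on g4.
King squares — g4: attacked by Qg2; h4: attacked by Qg4; g5: attacked by Qg4; g6: attacked by Qg4; h6: attacked by Ng8.
Black has no legal moves → checkmate.

yes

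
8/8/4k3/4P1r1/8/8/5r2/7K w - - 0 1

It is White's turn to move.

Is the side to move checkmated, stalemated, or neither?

White to move; white king on h1.
In check: no.
King squares — g1: attacked by Rg5; g2: attacked by Rf2; h2: attacked by Rf2.
Legal moves for White: none.
Not in check and no legal moves → stalemate.

stalemate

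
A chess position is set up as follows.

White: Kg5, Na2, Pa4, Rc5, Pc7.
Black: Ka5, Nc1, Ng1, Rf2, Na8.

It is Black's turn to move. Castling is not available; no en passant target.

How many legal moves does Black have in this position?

3

Black to move; king on a5.
In check: yes, from the white rook on c5.
Legal moves: Kb6, Ka6, Kxa4.
Count: 3.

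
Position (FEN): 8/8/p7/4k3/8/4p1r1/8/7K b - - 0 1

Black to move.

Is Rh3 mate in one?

no

After Rh3: white king on h1; in check: yes, from the black rook on h3.
White has 2 legal replies: Kg2, Kg1.
In check but a legal move exists → not checkmate.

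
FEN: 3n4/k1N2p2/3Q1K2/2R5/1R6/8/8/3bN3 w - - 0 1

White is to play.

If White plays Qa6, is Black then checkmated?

After Qa6: black king on a7; in check: yes, from the white queen on a6.
King squares — a6: attacked by Nc7; b6: attacked by Rb4; b7: attacked by Rb4; a8: attacked by Qa6; b8: attacked by Rb4.
Black has no legal moves → checkmate.

yes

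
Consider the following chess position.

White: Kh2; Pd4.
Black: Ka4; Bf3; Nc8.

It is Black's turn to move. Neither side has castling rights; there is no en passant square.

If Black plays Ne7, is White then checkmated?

After Ne7: white king on h2; in check: no.
White is not in check, so this cannot be checkmate.

no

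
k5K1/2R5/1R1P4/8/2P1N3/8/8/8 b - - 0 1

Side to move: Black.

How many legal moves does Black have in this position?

0

Black to move; king on a8.
In check: no.
Legal moves: none.
Count: 0.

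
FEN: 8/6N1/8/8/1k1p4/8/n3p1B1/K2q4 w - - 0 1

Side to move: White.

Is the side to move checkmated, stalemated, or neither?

neither

White to move; white king on a1.
In check: yes, from the black queen on d1.
Legal moves for White: Kb2, Kxa2.
White is in check but has 2 legal moves → neither.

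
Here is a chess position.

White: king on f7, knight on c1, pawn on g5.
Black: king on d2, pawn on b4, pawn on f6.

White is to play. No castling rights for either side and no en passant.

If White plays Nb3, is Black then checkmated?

After Nb3: black king on d2; in check: yes, from the white knight on b3.
Black has 7 legal replies: Ke3, Kd3, Kc3, Ke2, Kc2, Ke1, Kd1.
In check but a legal move exists → not checkmate.

no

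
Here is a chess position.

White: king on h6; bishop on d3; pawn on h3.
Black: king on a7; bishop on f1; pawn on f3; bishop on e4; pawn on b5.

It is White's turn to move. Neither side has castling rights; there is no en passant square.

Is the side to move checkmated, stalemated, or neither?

White to move; white king on h6.
In check: no.
Legal moves for White: Kg7, Kh5, Kg5, Bxb5, Bxe4, Bc4, Be2, Bc2, Bxf1, Bb1, h4.
White has 11 legal moves and is not in check → neither.

neither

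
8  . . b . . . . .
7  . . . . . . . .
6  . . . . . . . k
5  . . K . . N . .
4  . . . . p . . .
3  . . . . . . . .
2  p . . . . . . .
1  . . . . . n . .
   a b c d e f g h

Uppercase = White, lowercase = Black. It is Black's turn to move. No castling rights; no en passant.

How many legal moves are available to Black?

Black to move; king on h6.
In check: yes, from the white knight on f5.
Legal moves: Kh7, Kg6, Kh5, Kg5, Bxf5.
Count: 5.

5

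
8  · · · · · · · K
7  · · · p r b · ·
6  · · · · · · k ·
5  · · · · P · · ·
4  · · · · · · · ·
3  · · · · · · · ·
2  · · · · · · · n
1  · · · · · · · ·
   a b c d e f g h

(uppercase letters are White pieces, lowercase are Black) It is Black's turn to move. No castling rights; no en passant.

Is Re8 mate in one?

yes

After Re8: white king on h8; in check: yes, from the black rook on e8.
King squares — g7: attacked by Kg6; h7: attacked by Kg6; g8: attacked by Bf7.
White has no legal moves → checkmate.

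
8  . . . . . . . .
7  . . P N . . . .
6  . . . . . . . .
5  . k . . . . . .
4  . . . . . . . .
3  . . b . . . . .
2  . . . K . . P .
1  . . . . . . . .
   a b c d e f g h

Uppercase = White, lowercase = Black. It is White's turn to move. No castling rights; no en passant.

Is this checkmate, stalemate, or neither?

neither

White to move; white king on d2.
In check: yes, from the black bishop on c3.
King squares — c1: available; d1: available; e1: attacked by Bc3; c2: available; e2: available; c3: available; d3: available; e3: available.
Legal moves for White: Ke3, Kd3, Kxc3, Ke2, Kc2, Kd1, Kc1.
White is in check but has 7 legal moves → neither.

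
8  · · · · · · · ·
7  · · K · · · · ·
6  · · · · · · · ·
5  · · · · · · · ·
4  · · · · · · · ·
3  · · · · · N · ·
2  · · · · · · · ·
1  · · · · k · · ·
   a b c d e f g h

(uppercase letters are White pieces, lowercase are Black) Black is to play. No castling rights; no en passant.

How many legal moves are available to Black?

Black to move; king on e1.
In check: yes, from the white knight on f3.
Legal moves: Kf2, Ke2, Kf1, Kd1.
Count: 4.

4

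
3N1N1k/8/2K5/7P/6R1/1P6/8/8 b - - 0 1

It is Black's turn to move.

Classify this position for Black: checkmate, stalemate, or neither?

Black to move; black king on h8.
In check: no.
King squares — g7: attacked by Rg4; h7: attacked by Nf8; g8: attacked by Rg4.
Legal moves for Black: none.
Not in check and no legal moves → stalemate.

stalemate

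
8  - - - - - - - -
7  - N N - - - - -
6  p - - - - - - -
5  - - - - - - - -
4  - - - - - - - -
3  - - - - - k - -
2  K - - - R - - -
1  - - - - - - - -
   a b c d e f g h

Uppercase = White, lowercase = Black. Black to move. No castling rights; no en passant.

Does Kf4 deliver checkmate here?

After Kf4: white king on a2; in check: no.
White is not in check, so this cannot be checkmate.

no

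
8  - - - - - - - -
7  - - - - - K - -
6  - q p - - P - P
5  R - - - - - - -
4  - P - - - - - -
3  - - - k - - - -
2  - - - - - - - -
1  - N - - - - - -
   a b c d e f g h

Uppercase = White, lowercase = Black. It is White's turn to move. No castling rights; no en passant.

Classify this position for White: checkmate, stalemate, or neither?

neither

White to move; white king on f7.
In check: no.
Legal moves for White include: Kg8, Kf8, Ke8, Kg7, Ke7, Kg6, Ke6, Ra8, Ra7, Ra6, Rh5, Rg5, Rf5, Re5, Rd5+, Rc5, Rb5, Ra4, ... (list truncated; more exist).
White has legal moves and is not in check → neither.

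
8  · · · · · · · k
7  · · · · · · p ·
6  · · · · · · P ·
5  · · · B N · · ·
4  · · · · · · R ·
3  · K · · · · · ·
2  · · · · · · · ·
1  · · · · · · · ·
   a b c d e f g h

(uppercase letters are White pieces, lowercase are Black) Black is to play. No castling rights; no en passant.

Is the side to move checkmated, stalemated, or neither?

stalemate

Black to move; black king on h8.
In check: no.
King squares — g7: own pawn; h7: attacked by Pg6; g8: attacked by Bd5.
Legal moves for Black: none.
Not in check and no legal moves → stalemate.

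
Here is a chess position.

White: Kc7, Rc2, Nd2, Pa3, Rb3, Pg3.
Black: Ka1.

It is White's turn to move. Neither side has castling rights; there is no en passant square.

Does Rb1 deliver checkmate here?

yes

After Rb1: black king on a1; in check: yes, from the white rook on b1.
King squares — b1: attacked by Nd2; a2: attacked by Rc2; b2: attacked by Rb1.
Black has no legal moves → checkmate.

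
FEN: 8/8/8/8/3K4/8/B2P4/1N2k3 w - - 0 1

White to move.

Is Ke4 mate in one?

no

After Ke4: black king on e1; in check: no.
Black is not in check, so this cannot be checkmate.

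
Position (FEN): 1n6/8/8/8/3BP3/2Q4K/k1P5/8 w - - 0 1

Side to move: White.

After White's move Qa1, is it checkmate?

yes

After Qa1: black king on a2; in check: yes, from the white queen on a1.
King squares — a1: attacked by Bd4; b1: attacked by Qa1; b2: attacked by Qa1; a3: attacked by Qa1; b3: attacked by Pc2.
Black has no legal moves → checkmate.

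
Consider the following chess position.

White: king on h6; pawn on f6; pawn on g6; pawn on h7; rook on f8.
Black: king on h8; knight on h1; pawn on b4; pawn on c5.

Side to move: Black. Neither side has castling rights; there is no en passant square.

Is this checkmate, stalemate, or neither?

Black to move; black king on h8.
In check: yes, from the white rook on f8.
King squares — g7: attacked by Pf6; h7: attacked by Pg6; g8: attacked by Ph7.
Legal moves for Black: none.
In check with no legal moves → checkmate.

checkmate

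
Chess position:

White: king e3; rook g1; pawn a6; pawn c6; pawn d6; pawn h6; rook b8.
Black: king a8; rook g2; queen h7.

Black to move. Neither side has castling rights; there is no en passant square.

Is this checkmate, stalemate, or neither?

neither

Black to move; black king on a8.
In check: yes, from the white rook on b8.
Legal moves for Black: Kxb8, Ka7.
Black is in check but has 2 legal moves → neither.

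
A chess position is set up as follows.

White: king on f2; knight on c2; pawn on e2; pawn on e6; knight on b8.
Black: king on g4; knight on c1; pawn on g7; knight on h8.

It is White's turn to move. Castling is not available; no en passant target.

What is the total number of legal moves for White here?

White to move; king on f2.
In check: no.
Legal moves: Nd7, Nc6, Na6, Ke3, Kg2, Kg1, Kf1, Ke1, Nd4, Nb4, Ne3+, Na3, Ne1, Na1, e7, e3, e4.
Count: 17.

17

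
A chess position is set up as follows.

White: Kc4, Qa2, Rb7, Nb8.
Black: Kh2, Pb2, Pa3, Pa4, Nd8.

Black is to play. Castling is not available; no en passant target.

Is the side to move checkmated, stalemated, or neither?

neither

Black to move; black king on h2.
In check: no.
Legal moves for Black: Nf7, Nxb7, Ne6, Nc6, Kh3, Kg3, Kg2, Kh1, Kg1.
Black has 9 legal moves and is not in check → neither.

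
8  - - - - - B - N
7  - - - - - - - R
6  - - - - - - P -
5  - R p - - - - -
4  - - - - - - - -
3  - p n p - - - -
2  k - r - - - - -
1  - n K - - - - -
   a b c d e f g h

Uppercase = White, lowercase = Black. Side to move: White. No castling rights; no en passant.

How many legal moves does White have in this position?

White to move; king on c1.
In check: yes, from the black rook on c2.
Legal moves: none.
Count: 0.

0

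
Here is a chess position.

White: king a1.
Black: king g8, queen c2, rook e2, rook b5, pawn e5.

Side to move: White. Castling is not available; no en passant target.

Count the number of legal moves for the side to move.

White to move; king on a1.
In check: no.
Legal moves: none.
Count: 0.

0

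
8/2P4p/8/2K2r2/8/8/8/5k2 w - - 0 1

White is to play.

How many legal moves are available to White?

6

White to move; king on c5.
In check: yes, from the black rook on f5.
Legal moves: Kd6, Kc6, Kb6, Kd4, Kc4, Kb4.
Count: 6.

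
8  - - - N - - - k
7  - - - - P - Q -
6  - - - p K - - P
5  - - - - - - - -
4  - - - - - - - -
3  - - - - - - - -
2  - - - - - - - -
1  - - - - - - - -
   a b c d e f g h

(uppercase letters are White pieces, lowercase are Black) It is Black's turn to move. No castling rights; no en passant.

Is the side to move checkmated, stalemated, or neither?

checkmate

Black to move; black king on h8.
In check: yes, from the white queen on g7.
King squares — g7: attacked by Ph6; h7: attacked by Qg7; g8: attacked by Qg7.
Legal moves for Black: none.
In check with no legal moves → checkmate.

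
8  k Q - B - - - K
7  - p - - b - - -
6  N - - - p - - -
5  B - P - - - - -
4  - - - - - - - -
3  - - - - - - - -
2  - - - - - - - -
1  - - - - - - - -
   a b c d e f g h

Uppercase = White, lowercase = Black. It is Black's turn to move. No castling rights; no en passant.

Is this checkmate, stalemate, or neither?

Black to move; black king on a8.
In check: yes, from the white queen on b8.
King squares — a7: attacked by Qb8; b7: own pawn; b8: attacked by Na6.
Legal moves for Black: none.
In check with no legal moves → checkmate.

checkmate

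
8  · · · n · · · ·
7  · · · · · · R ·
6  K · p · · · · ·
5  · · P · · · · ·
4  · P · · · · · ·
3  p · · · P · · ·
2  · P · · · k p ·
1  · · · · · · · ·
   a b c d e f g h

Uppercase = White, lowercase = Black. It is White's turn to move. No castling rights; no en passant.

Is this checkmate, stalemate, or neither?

White to move; white king on a6.
In check: no.
Legal moves for White include: Rg8, Rh7, Rf7+, Re7, Rd7, Rc7, Rb7, Ra7, Rg6, Rg5, Rg4, Rg3, Rxg2+, Ka7, Kb6, Ka5, bxa3, b5, ... (list truncated; more exist).
White has legal moves and is not in check → neither.

neither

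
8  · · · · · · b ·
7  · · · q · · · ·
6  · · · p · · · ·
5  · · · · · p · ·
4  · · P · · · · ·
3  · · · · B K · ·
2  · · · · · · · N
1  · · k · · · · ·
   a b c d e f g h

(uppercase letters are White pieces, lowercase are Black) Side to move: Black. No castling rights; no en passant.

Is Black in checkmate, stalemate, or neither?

neither

Black to move; black king on c1.
In check: yes, from the white bishop on e3.
Legal moves for Black: Kc2, Kb2, Kd1, Kb1.
Black is in check but has 4 legal moves → neither.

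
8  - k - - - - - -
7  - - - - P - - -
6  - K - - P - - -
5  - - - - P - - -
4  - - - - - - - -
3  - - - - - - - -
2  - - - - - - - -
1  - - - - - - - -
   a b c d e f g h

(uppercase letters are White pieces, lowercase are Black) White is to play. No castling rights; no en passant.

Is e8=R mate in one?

After e8=R: black king on b8; in check: yes, from the white rook on e8.
King squares — a7: attacked by Kb6; b7: attacked by Kb6; c7: attacked by Kb6; a8: attacked by Re8; c8: attacked by Re8.
Black has no legal moves → checkmate.

yes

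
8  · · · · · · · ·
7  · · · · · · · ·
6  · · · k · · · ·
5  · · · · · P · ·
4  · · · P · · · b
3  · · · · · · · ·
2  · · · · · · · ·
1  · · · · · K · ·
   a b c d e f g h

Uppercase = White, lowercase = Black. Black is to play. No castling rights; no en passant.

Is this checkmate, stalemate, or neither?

Black to move; black king on d6.
In check: no.
Legal moves for Black: Ke7, Kd7, Kc7, Kc6, Kd5, Bd8, Be7, Bf6, Bg5, Bg3, Bf2, Be1.
Black has 12 legal moves and is not in check → neither.

neither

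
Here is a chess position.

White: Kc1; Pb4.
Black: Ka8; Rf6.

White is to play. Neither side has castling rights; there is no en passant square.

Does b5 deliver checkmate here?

After b5: black king on a8; in check: no.
Black is not in check, so this cannot be checkmate.

no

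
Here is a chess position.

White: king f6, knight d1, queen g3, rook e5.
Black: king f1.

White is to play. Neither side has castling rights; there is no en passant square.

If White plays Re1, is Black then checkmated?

yes

After Re1: black king on f1; in check: yes, from the white rook on e1.
King squares — e1: attacked by Qg3; g1: attacked by Re1; e2: attacked by Re1; f2: attacked by Nd1; g2: attacked by Qg3.
Black has no legal moves → checkmate.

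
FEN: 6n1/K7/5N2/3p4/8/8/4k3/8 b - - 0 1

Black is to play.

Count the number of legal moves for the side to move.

Black to move; king on e2.
In check: no.
Legal moves: Ne7, Nh6, Nxf6, Kf3, Ke3, Kd3, Kf2, Kd2, Kf1, Ke1, Kd1, d4.
Count: 12.

12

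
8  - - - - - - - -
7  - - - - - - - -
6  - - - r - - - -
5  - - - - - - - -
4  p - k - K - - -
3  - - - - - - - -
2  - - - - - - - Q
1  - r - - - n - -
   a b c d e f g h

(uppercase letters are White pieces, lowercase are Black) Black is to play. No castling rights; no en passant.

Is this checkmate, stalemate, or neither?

Black to move; black king on c4.
In check: no.
Legal moves for Black include: Rd8, Rd7, Rh6, Rg6, Rf6, Re6+, Rc6, Rdb6, Ra6, Rd5, Rd4+, Rd3, Rd2, Rdd1, Kc5, Kb5, Kb4, Kc3, ... (list truncated; more exist).
Black has legal moves and is not in check → neither.

neither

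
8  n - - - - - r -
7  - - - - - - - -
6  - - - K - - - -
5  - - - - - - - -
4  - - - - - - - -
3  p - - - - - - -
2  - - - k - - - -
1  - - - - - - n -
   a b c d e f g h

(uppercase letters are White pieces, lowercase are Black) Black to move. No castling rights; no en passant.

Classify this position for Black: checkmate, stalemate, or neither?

neither

Black to move; black king on d2.
In check: no.
Legal moves for Black include: Rh8, Rf8, Re8, Rd8+, Rc8, Rb8, Rg7, Rg6+, Rg5, Rg4, Rg3, Rg2, Nc7, Nb6, Ke3, Kd3, Kc3, Ke2, ... (list truncated; more exist).
Black has legal moves and is not in check → neither.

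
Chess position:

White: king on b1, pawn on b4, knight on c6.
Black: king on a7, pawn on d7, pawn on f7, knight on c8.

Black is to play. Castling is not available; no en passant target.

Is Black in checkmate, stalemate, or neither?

Black to move; black king on a7.
In check: yes, from the white knight on c6.
Legal moves for Black: Ka8, Kb7, Kb6, Ka6, dxc6.
Black is in check but has 5 legal moves → neither.

neither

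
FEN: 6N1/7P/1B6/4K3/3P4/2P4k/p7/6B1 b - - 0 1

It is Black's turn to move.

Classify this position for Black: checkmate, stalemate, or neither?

neither

Black to move; black king on h3.
In check: no.
Legal moves for Black: Kh4, Kg4, Kg3, Kg2, a1=Q, a1=R, a1=B, a1=N.
Black has 8 legal moves and is not in check → neither.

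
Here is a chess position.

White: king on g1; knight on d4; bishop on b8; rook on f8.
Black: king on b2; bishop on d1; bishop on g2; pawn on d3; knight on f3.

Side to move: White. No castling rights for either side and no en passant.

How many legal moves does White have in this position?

White to move; king on g1.
In check: yes, from the black knight on f3.
Legal moves: Kxg2, Kf2, Rxf3, Nxf3.
Count: 4.

4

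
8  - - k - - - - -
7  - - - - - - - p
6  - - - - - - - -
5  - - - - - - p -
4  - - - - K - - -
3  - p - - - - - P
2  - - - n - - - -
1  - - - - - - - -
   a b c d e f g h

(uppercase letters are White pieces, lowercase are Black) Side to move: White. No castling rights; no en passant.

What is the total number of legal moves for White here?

White to move; king on e4.
In check: yes, from the black knight on d2.
Legal moves: Kf5, Ke5, Kd5, Kd4, Ke3, Kd3.
Count: 6.

6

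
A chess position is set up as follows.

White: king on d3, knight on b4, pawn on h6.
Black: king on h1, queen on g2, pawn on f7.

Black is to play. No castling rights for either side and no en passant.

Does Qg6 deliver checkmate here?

no

After Qg6: white king on d3; in check: yes, from the black queen on g6.
White has 6 legal replies: Kd4, Kc4, Ke3, Kc3, Ke2, Kd2.
In check but a legal move exists → not checkmate.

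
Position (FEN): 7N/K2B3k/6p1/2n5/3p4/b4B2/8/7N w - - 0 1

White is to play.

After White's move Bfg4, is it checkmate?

no

After Bfg4: black king on h7; in check: no.
Black is not in check, so this cannot be checkmate.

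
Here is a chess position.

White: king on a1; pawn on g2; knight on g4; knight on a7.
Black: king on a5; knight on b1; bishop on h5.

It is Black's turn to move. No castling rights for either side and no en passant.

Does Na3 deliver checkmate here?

After Na3: white king on a1; in check: no.
White is not in check, so this cannot be checkmate.

no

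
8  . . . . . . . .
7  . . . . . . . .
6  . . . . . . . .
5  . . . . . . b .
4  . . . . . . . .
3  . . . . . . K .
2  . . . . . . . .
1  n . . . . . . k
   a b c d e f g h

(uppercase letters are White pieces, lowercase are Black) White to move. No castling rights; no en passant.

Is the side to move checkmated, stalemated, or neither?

White to move; white king on g3.
In check: no.
Legal moves for White: Kg4, Kh3, Kf3, Kf2.
White has 4 legal moves and is not in check → neither.

neither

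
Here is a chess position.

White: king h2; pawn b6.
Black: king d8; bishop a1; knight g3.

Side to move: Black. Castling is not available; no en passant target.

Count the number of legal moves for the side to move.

Black to move; king on d8.
In check: no.
Legal moves: Ke8, Kc8, Ke7, Kd7, Nh5, Nf5, Ne4, Ne2, Nh1, Nf1+, Bh8, Bg7, Bf6, Be5, Bd4, Bc3, Bb2.
Count: 17.

17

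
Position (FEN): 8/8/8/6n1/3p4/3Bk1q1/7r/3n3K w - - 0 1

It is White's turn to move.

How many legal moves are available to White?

0

White to move; king on h1.
In check: yes, from the black rook on h2.
Legal moves: none.
Count: 0.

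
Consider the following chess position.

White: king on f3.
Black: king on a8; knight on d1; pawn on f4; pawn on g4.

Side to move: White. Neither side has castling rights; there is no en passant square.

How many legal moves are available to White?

5

White to move; king on f3.
In check: yes, from the black pawn on g4.
Legal moves: Kxg4, Kxf4, Ke4, Kg2, Ke2.
Count: 5.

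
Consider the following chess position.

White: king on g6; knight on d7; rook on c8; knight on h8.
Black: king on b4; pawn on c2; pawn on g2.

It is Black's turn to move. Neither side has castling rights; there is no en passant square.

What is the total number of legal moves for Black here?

13

Black to move; king on b4.
In check: no.
Legal moves: Kb5, Ka5, Ka4, Kb3, Ka3, g1=Q+, g1=R+, g1=B, g1=N, c1=Q, c1=R, c1=B, c1=N.
Count: 13.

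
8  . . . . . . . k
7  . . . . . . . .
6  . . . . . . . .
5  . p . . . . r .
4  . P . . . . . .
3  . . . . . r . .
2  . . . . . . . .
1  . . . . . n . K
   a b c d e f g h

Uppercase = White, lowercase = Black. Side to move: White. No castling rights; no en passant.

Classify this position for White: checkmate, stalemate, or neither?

stalemate

White to move; white king on h1.
In check: no.
King squares — g1: attacked by Rg5; g2: attacked by Rg5; h2: attacked by Nf1.
Legal moves for White: none.
Not in check and no legal moves → stalemate.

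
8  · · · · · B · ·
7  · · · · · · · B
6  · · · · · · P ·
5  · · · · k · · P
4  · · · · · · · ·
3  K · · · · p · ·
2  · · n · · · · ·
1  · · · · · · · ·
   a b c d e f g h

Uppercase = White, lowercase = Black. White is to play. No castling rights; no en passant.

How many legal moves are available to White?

White to move; king on a3.
In check: yes, from the black knight on c2.
Legal moves: Ka4, Kb3, Kb2, Ka2.
Count: 4.

4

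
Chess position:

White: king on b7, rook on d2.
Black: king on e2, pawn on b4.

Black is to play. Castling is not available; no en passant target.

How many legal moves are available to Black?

5

Black to move; king on e2.
In check: yes, from the white rook on d2.
Legal moves: Kf3, Ke3, Kxd2, Kf1, Ke1.
Count: 5.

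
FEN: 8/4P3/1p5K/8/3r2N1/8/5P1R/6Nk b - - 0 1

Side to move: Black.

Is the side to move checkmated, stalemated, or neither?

neither

Black to move; black king on h1.
In check: yes, from the white rook on h2.
King squares — g1: available; g2: attacked by Rh2; h2: attacked by Ng4.
Legal moves for Black: Kxg1.
Black is in check but has 1 legal move → neither.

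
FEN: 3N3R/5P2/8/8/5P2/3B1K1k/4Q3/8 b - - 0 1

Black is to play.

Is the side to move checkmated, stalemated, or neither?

checkmate

Black to move; black king on h3.
In check: yes, from the white rook on h8.
King squares — g2: attacked by Qe2; h2: attacked by Qe2; g3: attacked by Kf3; g4: attacked by Kf3; h4: attacked by Rh8.
Legal moves for Black: none.
In check with no legal moves → checkmate.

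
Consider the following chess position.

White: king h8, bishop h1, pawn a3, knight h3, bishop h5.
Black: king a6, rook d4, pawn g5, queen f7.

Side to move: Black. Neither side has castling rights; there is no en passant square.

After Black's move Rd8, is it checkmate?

After Rd8: white king on h8; in check: yes, from the black rook on d8.
King squares — g7: attacked by Qf7; h7: attacked by Qf7; g8: attacked by Qf7.
White has no legal moves → checkmate.

yes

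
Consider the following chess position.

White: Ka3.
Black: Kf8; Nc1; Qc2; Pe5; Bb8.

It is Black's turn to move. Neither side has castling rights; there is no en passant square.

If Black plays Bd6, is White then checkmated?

After Bd6: white king on a3; in check: yes, from the black bishop on d6.
King squares — a2: attacked by Nc1; b2: attacked by Qc2; b3: attacked by Nc1; a4: attacked by Qc2; b4: attacked by Bd6.
White has no legal moves → checkmate.

yes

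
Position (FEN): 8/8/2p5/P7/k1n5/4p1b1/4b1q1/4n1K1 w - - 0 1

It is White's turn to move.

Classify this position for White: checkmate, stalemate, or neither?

White to move; white king on g1.
In check: yes, from the black queen on g2.
King squares — f1: attacked by Be2; h1: attacked by Qg2; f2: attacked by Qg2; g2: attacked by Ne1; h2: attacked by Qg2.
Legal moves for White: none.
In check with no legal moves → checkmate.

checkmate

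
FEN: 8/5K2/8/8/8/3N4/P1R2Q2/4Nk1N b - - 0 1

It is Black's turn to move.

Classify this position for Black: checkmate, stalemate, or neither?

Black to move; black king on f1.
In check: yes, from the white queen on f2.
King squares — e1: attacked by Qf2; g1: attacked by Qf2; e2: attacked by Rc2; f2: attacked by Nh1; g2: attacked by Ne1.
Legal moves for Black: none.
In check with no legal moves → checkmate.

checkmate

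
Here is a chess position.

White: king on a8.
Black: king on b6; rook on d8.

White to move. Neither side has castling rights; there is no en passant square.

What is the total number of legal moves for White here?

White to move; king on a8.
In check: yes, from the black rook on d8.
Legal moves: none.
Count: 0.

0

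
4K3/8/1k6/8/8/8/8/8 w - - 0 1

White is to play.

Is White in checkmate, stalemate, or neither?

White to move; white king on e8.
In check: no.
Legal moves for White: Kf8, Kd8, Kf7, Ke7, Kd7.
White has 5 legal moves and is not in check → neither.

neither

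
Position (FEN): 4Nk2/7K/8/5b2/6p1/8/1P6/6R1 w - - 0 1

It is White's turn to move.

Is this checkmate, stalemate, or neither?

neither

White to move; white king on h7.
In check: yes, from the black bishop on f5.
Legal moves for White: Kh8, Kh6.
White is in check but has 2 legal moves → neither.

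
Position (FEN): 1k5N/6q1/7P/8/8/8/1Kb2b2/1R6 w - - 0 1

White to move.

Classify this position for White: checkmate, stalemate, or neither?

White to move; white king on b2.
In check: yes, from the black queen on g7.
King squares — a1: attacked by Qg7; b1: own rook; c1: available; a2: available; c2: available; a3: available; b3: attacked by Bc2; c3: attacked by Qg7.
Legal moves for White: Ka3+, Kxc2+, Ka2+, Kc1+, hxg7.
White is in check but has 5 legal moves → neither.

neither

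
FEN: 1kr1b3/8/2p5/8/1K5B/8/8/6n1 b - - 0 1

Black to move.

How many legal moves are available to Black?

14

Black to move; king on b8.
In check: no.
Legal moves: Bf7, Bd7, Bg6, Bh5, Rd8, Rc7, Ka8, Kc7, Kb7, Ka7, Nh3, Nf3, Ne2, c5+.
Count: 14.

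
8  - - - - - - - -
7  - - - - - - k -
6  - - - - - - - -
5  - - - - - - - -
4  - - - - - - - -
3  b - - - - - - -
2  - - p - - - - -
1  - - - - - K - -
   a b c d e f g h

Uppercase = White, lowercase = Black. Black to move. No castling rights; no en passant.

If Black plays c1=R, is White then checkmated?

After c1=R: white king on f1; in check: yes, from the black rook on c1.
White has 3 legal replies: Kg2, Kf2, Ke2.
In check but a legal move exists → not checkmate.

no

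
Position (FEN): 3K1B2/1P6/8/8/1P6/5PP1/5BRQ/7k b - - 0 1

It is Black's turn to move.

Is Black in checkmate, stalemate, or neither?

Black to move; black king on h1.
In check: yes, from the white queen on h2.
King squares — g1: attacked by Bf2; g2: attacked by Qh2; h2: attacked by Rg2.
Legal moves for Black: none.
In check with no legal moves → checkmate.

checkmate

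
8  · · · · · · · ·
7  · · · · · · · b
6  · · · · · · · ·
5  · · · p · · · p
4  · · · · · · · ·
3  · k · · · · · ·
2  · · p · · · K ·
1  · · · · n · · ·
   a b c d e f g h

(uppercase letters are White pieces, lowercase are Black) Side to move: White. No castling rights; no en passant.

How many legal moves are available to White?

White to move; king on g2.
In check: yes, from the black knight on e1.
Legal moves: Kh3, Kg3, Kh2, Kf2, Kh1, Kg1, Kf1.
Count: 7.

7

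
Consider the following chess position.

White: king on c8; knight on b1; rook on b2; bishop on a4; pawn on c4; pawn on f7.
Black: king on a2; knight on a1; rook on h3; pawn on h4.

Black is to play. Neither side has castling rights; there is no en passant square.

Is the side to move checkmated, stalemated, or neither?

Black to move; black king on a2.
In check: yes, from the white rook on b2.
King squares — a1: own knight; b1: attacked by Rb2; b2: available; a3: attacked by Nb1; b3: attacked by Rb2.
Legal moves for Black: Kxb2.
Black is in check but has 1 legal move → neither.

neither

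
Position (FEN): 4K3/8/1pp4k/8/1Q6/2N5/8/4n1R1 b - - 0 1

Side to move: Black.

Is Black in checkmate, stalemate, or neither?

neither

Black to move; black king on h6.
In check: no.
Legal moves for Black: Kh7, Kh5, Nf3, Nd3, Ng2, Nc2, c5, b5.
Black has 8 legal moves and is not in check → neither.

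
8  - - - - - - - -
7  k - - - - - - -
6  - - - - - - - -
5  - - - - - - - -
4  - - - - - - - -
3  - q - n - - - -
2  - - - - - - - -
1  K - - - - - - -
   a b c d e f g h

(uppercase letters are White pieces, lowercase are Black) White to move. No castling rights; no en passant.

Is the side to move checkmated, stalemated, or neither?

stalemate

White to move; white king on a1.
In check: no.
King squares — b1: attacked by Qb3; a2: attacked by Qb3; b2: attacked by Qb3.
Legal moves for White: none.
Not in check and no legal moves → stalemate.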